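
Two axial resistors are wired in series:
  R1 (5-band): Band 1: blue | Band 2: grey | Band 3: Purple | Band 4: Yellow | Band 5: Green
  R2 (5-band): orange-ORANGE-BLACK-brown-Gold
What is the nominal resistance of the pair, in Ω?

R1: blue, grey, violet → 687; yellow ×10^4 → 6870000 Ω.
R2: orange, orange, black → 330; brown ×10 → 3300 Ω.
Series: 6870000 + 3300 = 6873300 Ω.

6873300 Ω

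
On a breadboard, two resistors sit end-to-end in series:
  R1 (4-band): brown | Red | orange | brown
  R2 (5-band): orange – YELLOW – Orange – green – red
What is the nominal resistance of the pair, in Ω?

R1: brown, red → 12; orange ×10^3 → 12000 Ω.
R2: orange, yellow, orange → 343; green ×10^5 → 34300000 Ω.
Series: 12000 + 34300000 = 34312000 Ω.

34312000 Ω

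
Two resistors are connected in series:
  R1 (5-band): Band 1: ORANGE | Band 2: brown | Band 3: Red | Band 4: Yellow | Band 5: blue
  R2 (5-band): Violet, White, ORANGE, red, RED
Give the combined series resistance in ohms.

3199300 Ω

R1: orange, brown, red → 312; yellow ×10^4 → 3120000 Ω.
R2: violet, white, orange → 793; red ×10^2 → 79300 Ω.
Series: 3120000 + 79300 = 3199300 Ω.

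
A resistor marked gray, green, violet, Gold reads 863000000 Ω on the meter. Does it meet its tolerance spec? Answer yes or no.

Grey → 8 (first significant figure)
Green → 5 (second significant figure)
Violet → ×10^7 multiplier
Gold → ±5% tolerance
85 × 10000000 = 850000000 Ω
Allowed range: 807500000 Ω to 892500000 Ω.
863000000 Ω lies inside that range.

yes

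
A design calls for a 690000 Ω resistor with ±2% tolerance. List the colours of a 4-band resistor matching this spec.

blue, white, yellow, red

690000 Ω = 69 × 10^4.
6 → blue
9 → white
Multiplier 10^4 → yellow.
±2% tolerance → red.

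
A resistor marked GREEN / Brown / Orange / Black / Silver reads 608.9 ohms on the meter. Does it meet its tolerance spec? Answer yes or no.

Green → 5 (first significant figure)
Brown → 1 (second significant figure)
Orange → 3 (third significant figure)
Black → ×1 multiplier
Silver → ±10% tolerance
513 × 1 = 513 Ω
Allowed range: 461.7 Ω to 564.3 Ω.
608.9 ohms lies outside that range.

no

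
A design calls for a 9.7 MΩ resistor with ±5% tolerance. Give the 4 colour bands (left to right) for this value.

white, violet, green, gold

9700000 Ω = 97 × 10^5.
9 → white
7 → violet
Multiplier 10^5 → green.
±5% tolerance → gold.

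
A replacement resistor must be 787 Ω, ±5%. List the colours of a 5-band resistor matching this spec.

violet, grey, violet, black, gold

787 Ω = 787 × 10^0.
7 → violet
8 → grey
7 → violet
Multiplier 10^0 → black.
±5% tolerance → gold.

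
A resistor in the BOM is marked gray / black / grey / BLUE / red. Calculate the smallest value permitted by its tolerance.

791840000 Ω

Grey → 8 (first significant figure)
Black → 0 (second significant figure)
Grey → 8 (third significant figure)
Blue → ×10^6 multiplier
Red → ±2% tolerance
808 × 1000000 = 808000000 Ω
Smallest = 808000000 × (1 − 2/100) = 791840000 Ω.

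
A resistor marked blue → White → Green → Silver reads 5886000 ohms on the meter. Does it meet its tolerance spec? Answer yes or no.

no

Blue → 6 (first significant figure)
White → 9 (second significant figure)
Green → ×10^5 multiplier
Silver → ±10% tolerance
69 × 100000 = 6900000 Ω
Allowed range: 6210000 Ω to 7590000 Ω.
5886000 ohms lies outside that range.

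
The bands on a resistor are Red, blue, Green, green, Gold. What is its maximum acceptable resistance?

Red → 2 (first significant figure)
Blue → 6 (second significant figure)
Green → 5 (third significant figure)
Green → ×10^5 multiplier
Gold → ±5% tolerance
265 × 100000 = 26500000 Ω
Maximum = 26500000 × (1 + 5/100) = 27825000 Ω.

27825000 Ω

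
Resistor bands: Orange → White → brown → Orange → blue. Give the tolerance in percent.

The last band, blue, is the tolerance band.
Blue corresponds to ±0.25%.

±0.25%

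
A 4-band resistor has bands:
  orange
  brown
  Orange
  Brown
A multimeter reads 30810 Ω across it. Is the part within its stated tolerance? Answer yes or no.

Orange → 3 (first significant figure)
Brown → 1 (second significant figure)
Orange → ×10^3 multiplier
Brown → ±1% tolerance
31 × 1000 = 31000 Ω
Allowed range: 30690 Ω to 31310 Ω.
30810 Ω lies inside that range.

yes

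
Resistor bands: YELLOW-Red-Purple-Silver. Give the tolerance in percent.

±10%

The last band, silver, is the tolerance band.
Silver corresponds to ±10%.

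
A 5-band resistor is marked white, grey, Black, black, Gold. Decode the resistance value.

White → 9 (first significant figure)
Grey → 8 (second significant figure)
Black → 0 (third significant figure)
Black → ×1 multiplier
980 × 1 = 980 Ω

980 Ω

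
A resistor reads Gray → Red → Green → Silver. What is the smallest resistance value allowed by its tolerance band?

Grey → 8 (first significant figure)
Red → 2 (second significant figure)
Green → ×10^5 multiplier
Silver → ±10% tolerance
82 × 100000 = 8200000 Ω
Smallest = 8200000 × (1 − 10/100) = 7380000 Ω.

7380000 Ω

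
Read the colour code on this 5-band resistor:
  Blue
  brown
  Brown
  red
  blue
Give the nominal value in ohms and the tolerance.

Blue → 6 (first significant figure)
Brown → 1 (second significant figure)
Brown → 1 (third significant figure)
Red → ×10^2 multiplier
Blue → ±0.25% tolerance
611 × 100 = 61100 Ω

61100 Ω ±0.25%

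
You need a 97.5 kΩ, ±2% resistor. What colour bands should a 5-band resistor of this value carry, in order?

white, violet, green, red, red

97500 Ω = 975 × 10^2.
9 → white
7 → violet
5 → green
Multiplier 10^2 → red.
±2% tolerance → red.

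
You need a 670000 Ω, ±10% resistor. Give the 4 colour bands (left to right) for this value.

670000 Ω = 67 × 10^4.
6 → blue
7 → violet
Multiplier 10^4 → yellow.
±10% tolerance → silver.

blue, violet, yellow, silver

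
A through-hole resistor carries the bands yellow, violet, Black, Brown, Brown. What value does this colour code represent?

4700 Ω

Yellow → 4 (first significant figure)
Violet → 7 (second significant figure)
Black → 0 (third significant figure)
Brown → ×10 multiplier
470 × 10 = 4700 Ω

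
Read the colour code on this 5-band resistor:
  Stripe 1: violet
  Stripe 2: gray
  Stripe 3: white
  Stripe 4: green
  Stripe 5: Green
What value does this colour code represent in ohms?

Violet → 7 (first significant figure)
Grey → 8 (second significant figure)
White → 9 (third significant figure)
Green → ×10^5 multiplier
789 × 100000 = 78900000 Ω

78900000 Ω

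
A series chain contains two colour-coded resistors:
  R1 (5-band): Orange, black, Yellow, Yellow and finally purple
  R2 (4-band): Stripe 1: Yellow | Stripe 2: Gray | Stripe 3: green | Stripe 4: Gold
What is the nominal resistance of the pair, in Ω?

7840000 Ω

R1: orange, black, yellow → 304; yellow ×10^4 → 3040000 Ω.
R2: yellow, grey → 48; green ×10^5 → 4800000 Ω.
Series: 3040000 + 4800000 = 7840000 Ω.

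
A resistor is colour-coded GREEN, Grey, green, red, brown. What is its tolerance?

The last band, brown, is the tolerance band.
Brown corresponds to ±1%.

±1%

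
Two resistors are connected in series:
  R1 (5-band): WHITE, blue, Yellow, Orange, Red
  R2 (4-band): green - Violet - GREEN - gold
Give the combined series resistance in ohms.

R1: white, blue, yellow → 964; orange ×10^3 → 964000 Ω.
R2: green, violet → 57; green ×10^5 → 5700000 Ω.
Series: 964000 + 5700000 = 6664000 Ω.

6664000 Ω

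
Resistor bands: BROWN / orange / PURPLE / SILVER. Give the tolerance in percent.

±10%

The last band, silver, is the tolerance band.
Silver corresponds to ±10%.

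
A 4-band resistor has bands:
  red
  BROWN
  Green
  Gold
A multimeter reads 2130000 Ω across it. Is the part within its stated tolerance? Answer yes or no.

Red → 2 (first significant figure)
Brown → 1 (second significant figure)
Green → ×10^5 multiplier
Gold → ±5% tolerance
21 × 100000 = 2100000 Ω
Allowed range: 1995000 Ω to 2205000 Ω.
2130000 Ω lies inside that range.

yes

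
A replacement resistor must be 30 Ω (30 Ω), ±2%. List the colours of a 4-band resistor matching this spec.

orange, black, black, red

30 Ω = 30 × 10^0.
3 → orange
0 → black
Multiplier 10^0 → black.
±2% tolerance → red.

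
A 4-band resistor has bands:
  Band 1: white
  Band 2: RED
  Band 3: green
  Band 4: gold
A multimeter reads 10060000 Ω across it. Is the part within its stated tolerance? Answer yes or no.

no

White → 9 (first significant figure)
Red → 2 (second significant figure)
Green → ×10^5 multiplier
Gold → ±5% tolerance
92 × 100000 = 9200000 Ω
Allowed range: 8740000 Ω to 9660000 Ω.
10060000 Ω lies outside that range.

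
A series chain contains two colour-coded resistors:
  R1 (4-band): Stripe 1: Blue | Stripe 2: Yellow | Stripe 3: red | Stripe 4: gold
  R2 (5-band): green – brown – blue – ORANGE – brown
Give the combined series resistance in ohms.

R1: blue, yellow → 64; red ×10^2 → 6400 Ω.
R2: green, brown, blue → 516; orange ×10^3 → 516000 Ω.
Series: 6400 + 516000 = 522400 Ω.

522400 Ω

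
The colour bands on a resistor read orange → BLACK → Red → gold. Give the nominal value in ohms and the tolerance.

3000 Ω ±5%

Orange → 3 (first significant figure)
Black → 0 (second significant figure)
Red → ×10^2 multiplier
Gold → ±5% tolerance
30 × 100 = 3000 Ω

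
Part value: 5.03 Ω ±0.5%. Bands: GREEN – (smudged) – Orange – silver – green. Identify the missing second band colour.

black

5.03 Ω = 503 × 10^-2.
The second band gives digit 0 of the significand, and 0 is black.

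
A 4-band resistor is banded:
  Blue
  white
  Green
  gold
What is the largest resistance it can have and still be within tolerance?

7245000 Ω

Blue → 6 (first significant figure)
White → 9 (second significant figure)
Green → ×10^5 multiplier
Gold → ±5% tolerance
69 × 100000 = 6900000 Ω
Largest = 6900000 × (1 + 5/100) = 7245000 Ω.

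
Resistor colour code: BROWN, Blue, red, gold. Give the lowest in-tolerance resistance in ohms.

1520 Ω

Brown → 1 (first significant figure)
Blue → 6 (second significant figure)
Red → ×10^2 multiplier
Gold → ±5% tolerance
16 × 100 = 1600 Ω
Lowest = 1600 × (1 − 5/100) = 1520 Ω.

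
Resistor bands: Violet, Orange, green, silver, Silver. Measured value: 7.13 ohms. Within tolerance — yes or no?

Violet → 7 (first significant figure)
Orange → 3 (second significant figure)
Green → 5 (third significant figure)
Silver → ×0.01 multiplier
Silver → ±10% tolerance
735 × 0.01 = 7.35 Ω
Allowed range: 6.615 Ω to 8.085 Ω.
7.13 ohms lies inside that range.

yes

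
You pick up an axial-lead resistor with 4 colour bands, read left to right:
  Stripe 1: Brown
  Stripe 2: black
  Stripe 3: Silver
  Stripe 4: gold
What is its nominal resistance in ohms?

Brown → 1 (first significant figure)
Black → 0 (second significant figure)
Silver → ×0.01 multiplier
10 × 0.01 = 0.1 Ω

0.1 Ω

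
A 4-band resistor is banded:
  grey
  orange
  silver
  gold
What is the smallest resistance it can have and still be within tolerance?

Grey → 8 (first significant figure)
Orange → 3 (second significant figure)
Silver → ×0.01 multiplier
Gold → ±5% tolerance
83 × 0.01 = 0.83 Ω
Smallest = 0.83 × (1 − 5/100) = 0.7885 Ω.

0.7885 Ω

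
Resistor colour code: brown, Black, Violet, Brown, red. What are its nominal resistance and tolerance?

1070 Ω ±2%

Brown → 1 (first significant figure)
Black → 0 (second significant figure)
Violet → 7 (third significant figure)
Brown → ×10 multiplier
Red → ±2% tolerance
107 × 10 = 1070 Ω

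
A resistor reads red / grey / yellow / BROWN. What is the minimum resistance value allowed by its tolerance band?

277200 Ω

Red → 2 (first significant figure)
Grey → 8 (second significant figure)
Yellow → ×10^4 multiplier
Brown → ±1% tolerance
28 × 10000 = 280000 Ω
Minimum = 280000 × (1 − 1/100) = 277200 Ω.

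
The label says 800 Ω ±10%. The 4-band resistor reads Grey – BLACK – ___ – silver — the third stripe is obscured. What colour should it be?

800 Ω = 80 × 10^1.
The third band is the multiplier, 10^1, which is brown.

brown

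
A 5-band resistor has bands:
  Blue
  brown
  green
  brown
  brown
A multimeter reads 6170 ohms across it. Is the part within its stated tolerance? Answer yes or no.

yes

Blue → 6 (first significant figure)
Brown → 1 (second significant figure)
Green → 5 (third significant figure)
Brown → ×10 multiplier
Brown → ±1% tolerance
615 × 10 = 6150 Ω
Allowed range: 6088.5 Ω to 6211.5 Ω.
6170 ohms lies inside that range.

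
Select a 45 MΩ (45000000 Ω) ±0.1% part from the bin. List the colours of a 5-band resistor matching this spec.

45000000 Ω = 450 × 10^5.
4 → yellow
5 → green
0 → black
Multiplier 10^5 → green.
±0.1% tolerance → violet.

yellow, green, black, green, violet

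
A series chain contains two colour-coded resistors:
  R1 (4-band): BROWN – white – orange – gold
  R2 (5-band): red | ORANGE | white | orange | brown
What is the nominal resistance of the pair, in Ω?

258000 Ω

R1: brown, white → 19; orange ×10^3 → 19000 Ω.
R2: red, orange, white → 239; orange ×10^3 → 239000 Ω.
Series: 19000 + 239000 = 258000 Ω.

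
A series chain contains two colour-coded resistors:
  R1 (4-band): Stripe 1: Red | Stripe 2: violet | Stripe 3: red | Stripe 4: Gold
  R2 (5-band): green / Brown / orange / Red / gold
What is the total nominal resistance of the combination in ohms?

54000 Ω

R1: red, violet → 27; red ×10^2 → 2700 Ω.
R2: green, brown, orange → 513; red ×10^2 → 51300 Ω.
Series: 2700 + 51300 = 54000 Ω.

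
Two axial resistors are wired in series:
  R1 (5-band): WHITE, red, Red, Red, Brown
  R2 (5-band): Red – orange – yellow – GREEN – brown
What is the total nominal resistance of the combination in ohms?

R1: white, red, red → 922; red ×10^2 → 92200 Ω.
R2: red, orange, yellow → 234; green ×10^5 → 23400000 Ω.
Series: 92200 + 23400000 = 23492200 Ω.

23492200 Ω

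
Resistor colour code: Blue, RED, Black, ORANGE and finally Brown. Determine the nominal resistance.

Blue → 6 (first significant figure)
Red → 2 (second significant figure)
Black → 0 (third significant figure)
Orange → ×10^3 multiplier
620 × 1000 = 620000 Ω

620000 Ω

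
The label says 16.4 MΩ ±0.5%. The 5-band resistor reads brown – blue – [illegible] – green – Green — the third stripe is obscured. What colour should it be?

yellow

16400000 Ω = 164 × 10^5.
The third band gives digit 4 of the significand, and 4 is yellow.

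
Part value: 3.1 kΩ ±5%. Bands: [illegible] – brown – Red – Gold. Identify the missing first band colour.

3100 Ω = 31 × 10^2.
The first band gives digit 3 of the significand, and 3 is orange.

orange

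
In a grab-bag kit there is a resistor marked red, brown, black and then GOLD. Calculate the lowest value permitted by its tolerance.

19.95 Ω

Red → 2 (first significant figure)
Brown → 1 (second significant figure)
Black → ×1 multiplier
Gold → ±5% tolerance
21 × 1 = 21 Ω
Lowest = 21 × (1 − 5/100) = 19.95 Ω.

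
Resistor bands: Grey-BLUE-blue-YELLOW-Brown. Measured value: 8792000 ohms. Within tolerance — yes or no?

Grey → 8 (first significant figure)
Blue → 6 (second significant figure)
Blue → 6 (third significant figure)
Yellow → ×10^4 multiplier
Brown → ±1% tolerance
866 × 10000 = 8660000 Ω
Allowed range: 8573400 Ω to 8746600 Ω.
8792000 ohms lies outside that range.

no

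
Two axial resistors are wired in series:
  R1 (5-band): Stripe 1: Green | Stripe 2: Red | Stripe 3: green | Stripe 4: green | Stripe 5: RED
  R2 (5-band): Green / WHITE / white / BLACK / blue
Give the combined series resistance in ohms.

52500599 Ω

R1: green, red, green → 525; green ×10^5 → 52500000 Ω.
R2: green, white, white → 599; black ×1 → 599 Ω.
Series: 52500000 + 599 = 52500599 Ω.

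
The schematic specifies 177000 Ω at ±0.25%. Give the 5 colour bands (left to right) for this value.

brown, violet, violet, orange, blue

177000 Ω = 177 × 10^3.
1 → brown
7 → violet
7 → violet
Multiplier 10^3 → orange.
±0.25% tolerance → blue.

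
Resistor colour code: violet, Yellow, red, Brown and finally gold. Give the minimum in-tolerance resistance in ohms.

7049 Ω

Violet → 7 (first significant figure)
Yellow → 4 (second significant figure)
Red → 2 (third significant figure)
Brown → ×10 multiplier
Gold → ±5% tolerance
742 × 10 = 7420 Ω
Minimum = 7420 × (1 − 5/100) = 7049 Ω.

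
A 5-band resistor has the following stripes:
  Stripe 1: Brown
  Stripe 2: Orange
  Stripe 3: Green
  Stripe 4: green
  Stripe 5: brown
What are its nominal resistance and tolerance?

13500000 Ω ±1%

Brown → 1 (first significant figure)
Orange → 3 (second significant figure)
Green → 5 (third significant figure)
Green → ×10^5 multiplier
Brown → ±1% tolerance
135 × 100000 = 13500000 Ω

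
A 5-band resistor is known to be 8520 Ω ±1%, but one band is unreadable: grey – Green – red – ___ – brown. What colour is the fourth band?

brown

8520 Ω = 852 × 10^1.
The fourth band is the multiplier, 10^1, which is brown.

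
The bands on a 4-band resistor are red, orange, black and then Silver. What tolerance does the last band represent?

±10%

The last band, silver, is the tolerance band.
Silver corresponds to ±10%.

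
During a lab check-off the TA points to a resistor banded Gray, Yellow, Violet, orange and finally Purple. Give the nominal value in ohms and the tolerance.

Grey → 8 (first significant figure)
Yellow → 4 (second significant figure)
Violet → 7 (third significant figure)
Orange → ×10^3 multiplier
Violet → ±0.1% tolerance
847 × 1000 = 847000 Ω

847000 Ω ±0.1%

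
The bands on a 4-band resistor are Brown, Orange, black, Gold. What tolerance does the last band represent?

The last band, gold, is the tolerance band.
Gold corresponds to ±5%.

±5%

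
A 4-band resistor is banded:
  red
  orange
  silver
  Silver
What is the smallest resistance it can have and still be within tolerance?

Red → 2 (first significant figure)
Orange → 3 (second significant figure)
Silver → ×0.01 multiplier
Silver → ±10% tolerance
23 × 0.01 = 0.23 Ω
Smallest = 0.23 × (1 − 10/100) = 0.207 Ω.

0.207 Ω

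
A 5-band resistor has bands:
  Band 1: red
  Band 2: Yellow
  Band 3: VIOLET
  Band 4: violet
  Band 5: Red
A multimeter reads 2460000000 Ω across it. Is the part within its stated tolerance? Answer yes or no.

yes

Red → 2 (first significant figure)
Yellow → 4 (second significant figure)
Violet → 7 (third significant figure)
Violet → ×10^7 multiplier
Red → ±2% tolerance
247 × 10000000 = 2470000000 Ω
Allowed range: 2420600000 Ω to 2519400000 Ω.
2460000000 Ω lies inside that range.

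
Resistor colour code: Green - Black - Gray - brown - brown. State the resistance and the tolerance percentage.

5080 Ω ±1%

Green → 5 (first significant figure)
Black → 0 (second significant figure)
Grey → 8 (third significant figure)
Brown → ×10 multiplier
Brown → ±1% tolerance
508 × 10 = 5080 Ω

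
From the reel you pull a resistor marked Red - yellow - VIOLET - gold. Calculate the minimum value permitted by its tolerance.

Red → 2 (first significant figure)
Yellow → 4 (second significant figure)
Violet → ×10^7 multiplier
Gold → ±5% tolerance
24 × 10000000 = 240000000 Ω
Minimum = 240000000 × (1 − 5/100) = 228000000 Ω.

228000000 Ω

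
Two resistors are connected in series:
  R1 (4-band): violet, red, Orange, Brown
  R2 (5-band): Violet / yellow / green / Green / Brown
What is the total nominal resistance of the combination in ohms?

R1: violet, red → 72; orange ×10^3 → 72000 Ω.
R2: violet, yellow, green → 745; green ×10^5 → 74500000 Ω.
Series: 72000 + 74500000 = 74572000 Ω.

74572000 Ω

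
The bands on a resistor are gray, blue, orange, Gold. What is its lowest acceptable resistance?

81700 Ω

Grey → 8 (first significant figure)
Blue → 6 (second significant figure)
Orange → ×10^3 multiplier
Gold → ±5% tolerance
86 × 1000 = 86000 Ω
Lowest = 86000 × (1 − 5/100) = 81700 Ω.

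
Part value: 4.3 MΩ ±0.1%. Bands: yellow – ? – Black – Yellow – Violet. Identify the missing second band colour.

orange

4300000 Ω = 430 × 10^4.
The second band gives digit 3 of the significand, and 3 is orange.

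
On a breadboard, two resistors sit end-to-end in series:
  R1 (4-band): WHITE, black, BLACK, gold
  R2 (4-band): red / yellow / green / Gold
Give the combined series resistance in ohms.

R1: white, black → 90; black ×1 → 90 Ω.
R2: red, yellow → 24; green ×10^5 → 2400000 Ω.
Series: 90 + 2400000 = 2400090 Ω.

2400090 Ω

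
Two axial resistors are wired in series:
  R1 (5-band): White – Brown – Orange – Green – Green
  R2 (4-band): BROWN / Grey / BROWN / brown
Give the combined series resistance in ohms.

R1: white, brown, orange → 913; green ×10^5 → 91300000 Ω.
R2: brown, grey → 18; brown ×10 → 180 Ω.
Series: 91300000 + 180 = 91300180 Ω.

91300180 Ω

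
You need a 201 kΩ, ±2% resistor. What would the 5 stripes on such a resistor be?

red, black, brown, orange, red

201000 Ω = 201 × 10^3.
2 → red
0 → black
1 → brown
Multiplier 10^3 → orange.
±2% tolerance → red.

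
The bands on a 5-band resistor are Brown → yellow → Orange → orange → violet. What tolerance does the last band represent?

The last band, violet, is the tolerance band.
Violet corresponds to ±0.1%.

±0.1%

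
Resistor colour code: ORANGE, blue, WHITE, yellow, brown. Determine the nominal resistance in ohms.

Orange → 3 (first significant figure)
Blue → 6 (second significant figure)
White → 9 (third significant figure)
Yellow → ×10^4 multiplier
369 × 10000 = 3690000 Ω

3690000 Ω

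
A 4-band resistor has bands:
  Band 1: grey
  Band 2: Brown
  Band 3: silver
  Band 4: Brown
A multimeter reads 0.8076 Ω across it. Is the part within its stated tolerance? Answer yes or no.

yes

Grey → 8 (first significant figure)
Brown → 1 (second significant figure)
Silver → ×0.01 multiplier
Brown → ±1% tolerance
81 × 0.01 = 0.81 Ω
Allowed range: 0.8019 Ω to 0.8181 Ω.
0.8076 Ω lies inside that range.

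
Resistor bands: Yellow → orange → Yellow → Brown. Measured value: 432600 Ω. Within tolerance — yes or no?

Yellow → 4 (first significant figure)
Orange → 3 (second significant figure)
Yellow → ×10^4 multiplier
Brown → ±1% tolerance
43 × 10000 = 430000 Ω
Allowed range: 425700 Ω to 434300 Ω.
432600 Ω lies inside that range.

yes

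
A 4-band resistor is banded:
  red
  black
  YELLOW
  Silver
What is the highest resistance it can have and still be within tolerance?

Red → 2 (first significant figure)
Black → 0 (second significant figure)
Yellow → ×10^4 multiplier
Silver → ±10% tolerance
20 × 10000 = 200000 Ω
Highest = 200000 × (1 + 10/100) = 220000 Ω.

220000 Ω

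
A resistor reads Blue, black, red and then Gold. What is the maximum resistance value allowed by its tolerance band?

Blue → 6 (first significant figure)
Black → 0 (second significant figure)
Red → ×10^2 multiplier
Gold → ±5% tolerance
60 × 100 = 6000 Ω
Maximum = 6000 × (1 + 5/100) = 6300 Ω.

6300 Ω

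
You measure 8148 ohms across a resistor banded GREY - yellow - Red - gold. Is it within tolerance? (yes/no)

Grey → 8 (first significant figure)
Yellow → 4 (second significant figure)
Red → ×10^2 multiplier
Gold → ±5% tolerance
84 × 100 = 8400 Ω
Allowed range: 7980 Ω to 8820 Ω.
8148 ohms lies inside that range.

yes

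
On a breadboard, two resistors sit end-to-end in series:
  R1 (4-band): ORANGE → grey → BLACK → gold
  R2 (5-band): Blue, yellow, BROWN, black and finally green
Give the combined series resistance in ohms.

679 Ω

R1: orange, grey → 38; black ×1 → 38 Ω.
R2: blue, yellow, brown → 641; black ×1 → 641 Ω.
Series: 38 + 641 = 679 Ω.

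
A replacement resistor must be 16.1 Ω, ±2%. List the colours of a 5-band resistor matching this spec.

brown, blue, brown, gold, red

16.1 Ω = 161 × 10^-1.
1 → brown
6 → blue
1 → brown
Multiplier 10^-1 → gold.
±2% tolerance → red.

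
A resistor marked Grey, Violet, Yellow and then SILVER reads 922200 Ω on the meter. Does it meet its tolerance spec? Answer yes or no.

yes

Grey → 8 (first significant figure)
Violet → 7 (second significant figure)
Yellow → ×10^4 multiplier
Silver → ±10% tolerance
87 × 10000 = 870000 Ω
Allowed range: 783000 Ω to 957000 Ω.
922200 Ω lies inside that range.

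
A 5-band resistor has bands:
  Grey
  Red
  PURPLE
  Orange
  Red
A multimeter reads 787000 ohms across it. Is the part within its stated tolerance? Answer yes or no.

Grey → 8 (first significant figure)
Red → 2 (second significant figure)
Violet → 7 (third significant figure)
Orange → ×10^3 multiplier
Red → ±2% tolerance
827 × 1000 = 827000 Ω
Allowed range: 810460 Ω to 843540 Ω.
787000 ohms lies outside that range.

no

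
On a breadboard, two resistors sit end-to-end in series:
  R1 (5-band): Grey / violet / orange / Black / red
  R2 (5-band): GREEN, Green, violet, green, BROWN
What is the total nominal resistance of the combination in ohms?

55700873 Ω

R1: grey, violet, orange → 873; black ×1 → 873 Ω.
R2: green, green, violet → 557; green ×10^5 → 55700000 Ω.
Series: 873 + 55700000 = 55700873 Ω.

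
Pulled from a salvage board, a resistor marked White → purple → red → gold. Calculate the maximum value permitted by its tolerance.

10185 Ω

White → 9 (first significant figure)
Violet → 7 (second significant figure)
Red → ×10^2 multiplier
Gold → ±5% tolerance
97 × 100 = 9700 Ω
Maximum = 9700 × (1 + 5/100) = 10185 Ω.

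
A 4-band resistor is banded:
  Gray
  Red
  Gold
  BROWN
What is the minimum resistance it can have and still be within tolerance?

8.118 Ω

Grey → 8 (first significant figure)
Red → 2 (second significant figure)
Gold → ×0.1 multiplier
Brown → ±1% tolerance
82 × 0.1 = 8.2 Ω
Minimum = 8.2 × (1 − 1/100) = 8.118 Ω.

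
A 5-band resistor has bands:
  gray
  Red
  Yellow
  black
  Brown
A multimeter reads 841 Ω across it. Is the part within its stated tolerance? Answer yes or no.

Grey → 8 (first significant figure)
Red → 2 (second significant figure)
Yellow → 4 (third significant figure)
Black → ×1 multiplier
Brown → ±1% tolerance
824 × 1 = 824 Ω
Allowed range: 815.76 Ω to 832.24 Ω.
841 Ω lies outside that range.

no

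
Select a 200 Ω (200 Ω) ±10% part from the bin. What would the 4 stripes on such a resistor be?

red, black, brown, silver

200 Ω = 20 × 10^1.
2 → red
0 → black
Multiplier 10^1 → brown.
±10% tolerance → silver.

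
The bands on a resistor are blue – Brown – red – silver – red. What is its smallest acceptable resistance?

5.9976 Ω

Blue → 6 (first significant figure)
Brown → 1 (second significant figure)
Red → 2 (third significant figure)
Silver → ×0.01 multiplier
Red → ±2% tolerance
612 × 0.01 = 6.12 Ω
Smallest = 6.12 × (1 − 2/100) = 5.9976 Ω.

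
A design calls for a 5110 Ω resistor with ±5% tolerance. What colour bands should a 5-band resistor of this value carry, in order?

5110 Ω = 511 × 10^1.
5 → green
1 → brown
1 → brown
Multiplier 10^1 → brown.
±5% tolerance → gold.

green, brown, brown, brown, gold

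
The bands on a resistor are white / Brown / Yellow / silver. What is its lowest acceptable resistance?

819000 Ω

White → 9 (first significant figure)
Brown → 1 (second significant figure)
Yellow → ×10^4 multiplier
Silver → ±10% tolerance
91 × 10000 = 910000 Ω
Lowest = 910000 × (1 − 10/100) = 819000 Ω.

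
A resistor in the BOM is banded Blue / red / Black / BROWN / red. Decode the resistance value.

6200 Ω

Blue → 6 (first significant figure)
Red → 2 (second significant figure)
Black → 0 (third significant figure)
Brown → ×10 multiplier
620 × 10 = 6200 Ω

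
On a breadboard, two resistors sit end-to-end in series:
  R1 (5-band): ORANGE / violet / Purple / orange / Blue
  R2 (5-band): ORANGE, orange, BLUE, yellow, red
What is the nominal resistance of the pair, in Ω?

R1: orange, violet, violet → 377; orange ×10^3 → 377000 Ω.
R2: orange, orange, blue → 336; yellow ×10^4 → 3360000 Ω.
Series: 377000 + 3360000 = 3737000 Ω.

3737000 Ω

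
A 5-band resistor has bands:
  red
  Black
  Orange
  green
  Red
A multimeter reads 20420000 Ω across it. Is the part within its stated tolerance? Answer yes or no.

Red → 2 (first significant figure)
Black → 0 (second significant figure)
Orange → 3 (third significant figure)
Green → ×10^5 multiplier
Red → ±2% tolerance
203 × 100000 = 20300000 Ω
Allowed range: 19894000 Ω to 20706000 Ω.
20420000 Ω lies inside that range.

yes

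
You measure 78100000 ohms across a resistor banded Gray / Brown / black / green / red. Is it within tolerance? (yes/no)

Grey → 8 (first significant figure)
Brown → 1 (second significant figure)
Black → 0 (third significant figure)
Green → ×10^5 multiplier
Red → ±2% tolerance
810 × 100000 = 81000000 Ω
Allowed range: 79380000 Ω to 82620000 Ω.
78100000 ohms lies outside that range.

no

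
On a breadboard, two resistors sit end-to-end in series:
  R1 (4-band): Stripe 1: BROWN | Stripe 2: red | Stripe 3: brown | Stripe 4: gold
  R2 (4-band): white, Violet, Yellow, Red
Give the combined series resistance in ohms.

R1: brown, red → 12; brown ×10 → 120 Ω.
R2: white, violet → 97; yellow ×10^4 → 970000 Ω.
Series: 120 + 970000 = 970120 Ω.

970120 Ω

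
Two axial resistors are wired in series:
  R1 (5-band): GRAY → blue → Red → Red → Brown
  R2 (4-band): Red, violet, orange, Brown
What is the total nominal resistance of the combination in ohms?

113200 Ω

R1: grey, blue, red → 862; red ×10^2 → 86200 Ω.
R2: red, violet → 27; orange ×10^3 → 27000 Ω.
Series: 86200 + 27000 = 113200 Ω.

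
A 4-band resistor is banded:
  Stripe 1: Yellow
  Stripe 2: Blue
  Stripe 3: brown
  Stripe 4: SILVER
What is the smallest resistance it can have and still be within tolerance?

Yellow → 4 (first significant figure)
Blue → 6 (second significant figure)
Brown → ×10 multiplier
Silver → ±10% tolerance
46 × 10 = 460 Ω
Smallest = 460 × (1 − 10/100) = 414 Ω.

414 Ω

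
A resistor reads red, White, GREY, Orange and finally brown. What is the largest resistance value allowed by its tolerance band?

300980 Ω

Red → 2 (first significant figure)
White → 9 (second significant figure)
Grey → 8 (third significant figure)
Orange → ×10^3 multiplier
Brown → ±1% tolerance
298 × 1000 = 298000 Ω
Largest = 298000 × (1 + 1/100) = 300980 Ω.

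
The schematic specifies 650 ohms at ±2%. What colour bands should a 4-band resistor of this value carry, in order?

650 Ω = 65 × 10^1.
6 → blue
5 → green
Multiplier 10^1 → brown.
±2% tolerance → red.

blue, green, brown, red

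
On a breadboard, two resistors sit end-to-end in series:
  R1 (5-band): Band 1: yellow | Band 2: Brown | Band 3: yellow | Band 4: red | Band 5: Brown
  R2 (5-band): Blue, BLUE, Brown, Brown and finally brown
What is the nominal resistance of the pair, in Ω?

48010 Ω

R1: yellow, brown, yellow → 414; red ×10^2 → 41400 Ω.
R2: blue, blue, brown → 661; brown ×10 → 6610 Ω.
Series: 41400 + 6610 = 48010 Ω.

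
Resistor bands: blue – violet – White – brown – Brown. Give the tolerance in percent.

The last band, brown, is the tolerance band.
Brown corresponds to ±1%.

±1%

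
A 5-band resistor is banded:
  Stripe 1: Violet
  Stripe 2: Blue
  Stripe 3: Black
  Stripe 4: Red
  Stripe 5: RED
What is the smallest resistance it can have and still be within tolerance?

74480 Ω

Violet → 7 (first significant figure)
Blue → 6 (second significant figure)
Black → 0 (third significant figure)
Red → ×10^2 multiplier
Red → ±2% tolerance
760 × 100 = 76000 Ω
Smallest = 76000 × (1 − 2/100) = 74480 Ω.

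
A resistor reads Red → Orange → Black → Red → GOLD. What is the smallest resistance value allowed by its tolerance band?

Red → 2 (first significant figure)
Orange → 3 (second significant figure)
Black → 0 (third significant figure)
Red → ×10^2 multiplier
Gold → ±5% tolerance
230 × 100 = 23000 Ω
Smallest = 23000 × (1 − 5/100) = 21850 Ω.

21850 Ω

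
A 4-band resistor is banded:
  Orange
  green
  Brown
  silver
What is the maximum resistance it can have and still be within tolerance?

Orange → 3 (first significant figure)
Green → 5 (second significant figure)
Brown → ×10 multiplier
Silver → ±10% tolerance
35 × 10 = 350 Ω
Maximum = 350 × (1 + 10/100) = 385 Ω.

385 Ω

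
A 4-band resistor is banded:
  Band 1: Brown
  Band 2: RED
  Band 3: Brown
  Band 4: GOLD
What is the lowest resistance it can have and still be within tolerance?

114 Ω

Brown → 1 (first significant figure)
Red → 2 (second significant figure)
Brown → ×10 multiplier
Gold → ±5% tolerance
12 × 10 = 120 Ω
Lowest = 120 × (1 − 5/100) = 114 Ω.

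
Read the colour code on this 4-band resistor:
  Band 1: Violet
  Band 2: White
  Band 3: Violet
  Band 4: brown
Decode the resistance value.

Violet → 7 (first significant figure)
White → 9 (second significant figure)
Violet → ×10^7 multiplier
79 × 10000000 = 790000000 Ω

790000000 Ω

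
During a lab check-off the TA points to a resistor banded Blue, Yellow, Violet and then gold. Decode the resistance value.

Blue → 6 (first significant figure)
Yellow → 4 (second significant figure)
Violet → ×10^7 multiplier
64 × 10000000 = 640000000 Ω

640000000 Ω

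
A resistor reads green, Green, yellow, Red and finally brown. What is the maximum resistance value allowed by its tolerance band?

Green → 5 (first significant figure)
Green → 5 (second significant figure)
Yellow → 4 (third significant figure)
Red → ×10^2 multiplier
Brown → ±1% tolerance
554 × 100 = 55400 Ω
Maximum = 55400 × (1 + 1/100) = 55954 Ω.

55954 Ω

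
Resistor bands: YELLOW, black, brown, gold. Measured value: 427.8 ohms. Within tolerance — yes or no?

Yellow → 4 (first significant figure)
Black → 0 (second significant figure)
Brown → ×10 multiplier
Gold → ±5% tolerance
40 × 10 = 400 Ω
Allowed range: 380 Ω to 420 Ω.
427.8 ohms lies outside that range.

no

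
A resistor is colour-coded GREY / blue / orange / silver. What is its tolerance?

±10%

The last band, silver, is the tolerance band.
Silver corresponds to ±10%.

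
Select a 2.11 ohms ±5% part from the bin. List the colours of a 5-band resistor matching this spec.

red, brown, brown, silver, gold

2.11 Ω = 211 × 10^-2.
2 → red
1 → brown
1 → brown
Multiplier 10^-2 → silver.
±5% tolerance → gold.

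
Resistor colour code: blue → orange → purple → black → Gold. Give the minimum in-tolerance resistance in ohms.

Blue → 6 (first significant figure)
Orange → 3 (second significant figure)
Violet → 7 (third significant figure)
Black → ×1 multiplier
Gold → ±5% tolerance
637 × 1 = 637 Ω
Minimum = 637 × (1 − 5/100) = 605.15 Ω.

605.15 Ω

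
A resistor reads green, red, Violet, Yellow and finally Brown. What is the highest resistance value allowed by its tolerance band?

Green → 5 (first significant figure)
Red → 2 (second significant figure)
Violet → 7 (third significant figure)
Yellow → ×10^4 multiplier
Brown → ±1% tolerance
527 × 10000 = 5270000 Ω
Highest = 5270000 × (1 + 1/100) = 5322700 Ω.

5322700 Ω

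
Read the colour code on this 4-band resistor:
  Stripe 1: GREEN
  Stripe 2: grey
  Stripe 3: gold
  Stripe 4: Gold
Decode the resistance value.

Green → 5 (first significant figure)
Grey → 8 (second significant figure)
Gold → ×0.1 multiplier
58 × 0.1 = 5.8 Ω

5.8 Ω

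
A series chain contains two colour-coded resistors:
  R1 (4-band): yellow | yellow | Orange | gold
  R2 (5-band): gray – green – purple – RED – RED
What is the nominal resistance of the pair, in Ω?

R1: yellow, yellow → 44; orange ×10^3 → 44000 Ω.
R2: grey, green, violet → 857; red ×10^2 → 85700 Ω.
Series: 44000 + 85700 = 129700 Ω.

129700 Ω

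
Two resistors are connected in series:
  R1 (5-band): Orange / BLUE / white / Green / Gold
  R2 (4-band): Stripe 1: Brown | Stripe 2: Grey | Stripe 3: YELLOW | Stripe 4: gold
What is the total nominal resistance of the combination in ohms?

37080000 Ω

R1: orange, blue, white → 369; green ×10^5 → 36900000 Ω.
R2: brown, grey → 18; yellow ×10^4 → 180000 Ω.
Series: 36900000 + 180000 = 37080000 Ω.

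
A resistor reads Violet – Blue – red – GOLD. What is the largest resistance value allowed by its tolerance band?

7980 Ω

Violet → 7 (first significant figure)
Blue → 6 (second significant figure)
Red → ×10^2 multiplier
Gold → ±5% tolerance
76 × 100 = 7600 Ω
Largest = 7600 × (1 + 5/100) = 7980 Ω.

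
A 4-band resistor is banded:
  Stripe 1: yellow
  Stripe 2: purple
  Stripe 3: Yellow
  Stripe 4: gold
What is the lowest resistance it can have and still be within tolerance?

Yellow → 4 (first significant figure)
Violet → 7 (second significant figure)
Yellow → ×10^4 multiplier
Gold → ±5% tolerance
47 × 10000 = 470000 Ω
Lowest = 470000 × (1 − 5/100) = 446500 Ω.

446500 Ω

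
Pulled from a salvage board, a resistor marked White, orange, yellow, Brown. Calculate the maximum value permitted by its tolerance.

White → 9 (first significant figure)
Orange → 3 (second significant figure)
Yellow → ×10^4 multiplier
Brown → ±1% tolerance
93 × 10000 = 930000 Ω
Maximum = 930000 × (1 + 1/100) = 939300 Ω.

939300 Ω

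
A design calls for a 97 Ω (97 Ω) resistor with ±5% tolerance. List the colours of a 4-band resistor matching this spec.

white, violet, black, gold

97 Ω = 97 × 10^0.
9 → white
7 → violet
Multiplier 10^0 → black.
±5% tolerance → gold.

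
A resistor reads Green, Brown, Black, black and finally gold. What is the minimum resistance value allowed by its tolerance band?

Green → 5 (first significant figure)
Brown → 1 (second significant figure)
Black → 0 (third significant figure)
Black → ×1 multiplier
Gold → ±5% tolerance
510 × 1 = 510 Ω
Minimum = 510 × (1 − 5/100) = 484.5 Ω.

484.5 Ω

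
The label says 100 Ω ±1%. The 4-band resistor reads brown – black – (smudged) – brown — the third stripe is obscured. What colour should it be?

100 Ω = 10 × 10^1.
The third band is the multiplier, 10^1, which is brown.

brown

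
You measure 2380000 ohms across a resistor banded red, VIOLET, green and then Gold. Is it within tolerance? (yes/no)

Red → 2 (first significant figure)
Violet → 7 (second significant figure)
Green → ×10^5 multiplier
Gold → ±5% tolerance
27 × 100000 = 2700000 Ω
Allowed range: 2565000 Ω to 2835000 Ω.
2380000 ohms lies outside that range.

no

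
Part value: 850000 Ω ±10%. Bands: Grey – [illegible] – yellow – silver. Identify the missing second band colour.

green

850000 Ω = 85 × 10^4.
The second band gives digit 5 of the significand, and 5 is green.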